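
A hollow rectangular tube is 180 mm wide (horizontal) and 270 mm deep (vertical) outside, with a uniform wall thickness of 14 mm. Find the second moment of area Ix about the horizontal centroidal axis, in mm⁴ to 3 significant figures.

Ix ≈ 1.16 × 10⁸ mm⁴

Decompose the section into non-overlapping parts with the origin at the bottom-left of its bounding rectangle.
Outer rectangle: 180 × 270, A = 48 600 mm², y = 135 mm, Ī = 295 245 000 mm⁴.
Inner void (subtracted): 152 × 242, A = 36 784 mm², y = 135 mm, Ī = 179 518 181 mm⁴.
By symmetry the centroid is at mid-height, ȳ = 135 mm.
All pieces are centred on the horizontal centroidal axis, so I = ΣĪ (holes subtracted) = 115 726 819 mm⁴.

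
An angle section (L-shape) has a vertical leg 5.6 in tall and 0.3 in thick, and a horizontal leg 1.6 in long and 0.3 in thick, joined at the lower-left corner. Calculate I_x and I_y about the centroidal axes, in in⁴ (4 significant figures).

Break the section into simple shapes (no overlaps), measuring from the bottom-left corner of the bounding box.
Vertical leg: 0.3 × 5.6, A = 1.68 in², y = 2.8 in, Ī = 4.3904 in⁴.
Horizontal leg (remainder): 1.3 × 0.3, A = 0.39 in², y = 0.15 in, Ī = 0.002925 in⁴.
Centroid: ȳ = ΣA·y / ΣA = 2.30072 in.
Transfer each piece to the centroidal x-axis using Ī + A·d² with d = y − 2.30072:
  vertical leg: d = 0.499275 in → contributes +4.80918 in⁴
  horizontal leg (remainder): d = -2.15072 in → contributes +1.80692 in⁴
Total I = 6.6161 in⁴.
For the y-axis: x̄ = 0.300725 in.
Repeating about the centroidal y-axis gives I_y = 0.270099 in⁴.

I_x ≈ 6.616 in⁴, I_y ≈ 0.2701 in⁴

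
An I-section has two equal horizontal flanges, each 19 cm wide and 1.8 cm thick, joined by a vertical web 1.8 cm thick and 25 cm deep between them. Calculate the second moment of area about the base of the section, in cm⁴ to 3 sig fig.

Treat the section as a set of non-overlapping primitives; coordinates are from the bounding-box lower-left.
Bottom flange: 19 × 1.8, A = 34.2 cm², y = 0.9 cm, Ī = 9.234 cm⁴.
Web: 1.8 × 25, A = 45 cm², y = 14.3 cm, Ī = 2343.8 cm⁴.
Top flange: 19 × 1.8, A = 34.2 cm², y = 27.7 cm, Ī = 9.234 cm⁴.
Transfer each piece to a horizontal axis along the bottom face using Ī + A·d² with d = y − 0:
  bottom flange: d = 0.9 cm → contributes +36.936 cm⁴
  web: d = 14.3 cm → contributes +11 546 cm⁴
  top flange: d = 27.7 cm → contributes +26 251 cm⁴
Total I = 37 833 cm⁴.

I_base ≈ 3.78 × 10⁴ cm⁴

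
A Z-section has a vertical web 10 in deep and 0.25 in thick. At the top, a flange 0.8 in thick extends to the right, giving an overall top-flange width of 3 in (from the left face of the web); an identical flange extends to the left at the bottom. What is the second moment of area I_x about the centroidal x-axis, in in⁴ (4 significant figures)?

Break the section into simple shapes (no overlaps), measuring from the bottom-left corner of the bounding box.
Web: 0.25 × 10, A = 2.5 in², y = 5 in, Ī = 20.8333 in⁴.
Top flange (beyond web): 2.75 × 0.8, A = 2.2 in², y = 9.6 in, Ī = 0.117333 in⁴.
Bottom flange (beyond web): 2.75 × 0.8, A = 2.2 in², y = 0.4 in, Ī = 0.117333 in⁴.
Centroid: ȳ = ΣA·y / ΣA = 5 in.
Transfer each piece to the centroidal x-axis using Ī + A·d² with d = y − 5:
  web: d = 0 in → contributes +20.8333 in⁴
  top flange (beyond web): d = 4.6 in → contributes +46.6693 in⁴
  bottom flange (beyond web): d = -4.6 in → contributes +46.6693 in⁴
Total I = 114.172 in⁴.

I_x ≈ 114.2 in⁴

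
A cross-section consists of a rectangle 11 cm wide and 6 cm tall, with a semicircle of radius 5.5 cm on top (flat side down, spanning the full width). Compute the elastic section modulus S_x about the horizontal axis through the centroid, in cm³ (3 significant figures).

S_x ≈ 173 cm³

Treat the section as a set of non-overlapping primitives; coordinates are from the bounding-box lower-left.
Rectangular body: 11 × 6, A = 66 cm², y = 3 cm, Ī = 198 cm⁴.
Semicircular cap: semicircle r = 5.5, A = 47.517 cm², y = 8.3343 cm, Ī = 100.43 cm⁴.
Centroid: ȳ = ΣA·y / ΣA = 5.2329 cm.
Transfer each piece to the horizontal axis through the centroid using Ī + A·d² with d = y − 5.2329:
  rectangular body: d = -2.2329 cm → contributes +527.05 cm⁴
  semicircular cap: d = 3.1014 cm → contributes +557.49 cm⁴
Total I = 1084.5 cm⁴.
Extreme fibre distance c = 6.2671 cm; S = I/c = 173.05 cm³.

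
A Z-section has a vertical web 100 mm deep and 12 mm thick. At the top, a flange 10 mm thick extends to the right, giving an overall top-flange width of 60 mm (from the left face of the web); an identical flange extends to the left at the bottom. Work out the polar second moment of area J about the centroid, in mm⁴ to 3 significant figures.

Split into non-overlapping primitives; take the origin at the lower-left of the bounding box.
Web: 12 × 100, A = 1 200 mm², y = 50 mm, Ī = 1 000 000 mm⁴.
Top flange (beyond web): 48 × 10, A = 480 mm², y = 95 mm, Ī = 4 000 mm⁴.
Bottom flange (beyond web): 48 × 10, A = 480 mm², y = 5 mm, Ī = 4 000 mm⁴.
Centroid: ȳ = ΣA·y / ΣA = 50 mm.
Transfer each piece to the centroidal x-axis using Ī + A·d² with d = y − 50:
  web: d = 0 mm → contributes +1 000 000 mm⁴
  top flange (beyond web): d = 45 mm → contributes +976 000 mm⁴
  bottom flange (beyond web): d = -45 mm → contributes +976 000 mm⁴
Total I = 2 952 000 mm⁴.
For the y-axis: x̄ = 54 mm.
Repeating about the centroidal y-axis gives I_y = 1 062 720 mm⁴.
Polar second moment: J = I_x + I_y = 4 014 720 mm⁴.

J ≈ 4.01 × 10⁶ mm⁴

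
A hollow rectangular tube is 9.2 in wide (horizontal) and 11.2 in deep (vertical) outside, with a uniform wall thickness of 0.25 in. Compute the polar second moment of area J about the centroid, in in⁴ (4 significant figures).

Treat the section as a set of non-overlapping primitives; coordinates are from the bounding-box lower-left.
Outer rectangle: 9.2 × 11.2, A = 103.04 in², y = 5.6 in, Ī = 1077.11 in⁴.
Inner void (subtracted): 8.7 × 10.7, A = 93.09 in², y = 5.6 in, Ī = 888.156 in⁴.
By symmetry the centroid is at mid-height, ȳ = 5.6 in.
All pieces are centred on the centroidal x-axis, so I = ΣĪ (holes subtracted) = 188.955 in⁴.
Repeating about the centroidal y-axis gives I_y = 139.61 in⁴.
Polar second moment: J = I_x + I_y = 328.566 in⁴.

J ≈ 328.6 in⁴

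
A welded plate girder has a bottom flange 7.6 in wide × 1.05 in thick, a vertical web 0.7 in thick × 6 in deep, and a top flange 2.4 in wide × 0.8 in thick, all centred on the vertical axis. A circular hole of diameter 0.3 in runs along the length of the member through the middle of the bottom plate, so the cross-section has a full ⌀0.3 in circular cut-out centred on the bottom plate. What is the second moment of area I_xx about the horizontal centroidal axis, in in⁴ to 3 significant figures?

Split into non-overlapping primitives; take the origin at the lower-left of the bounding box.
Bottom plate: 7.6 × 1.05, A = 7.98 in², y = 0.525 in, Ī = 0.73316 in⁴.
Web plate: 0.7 × 6, A = 4.2 in², y = 4.05 in, Ī = 12.6 in⁴.
Top plate: 2.4 × 0.8, A = 1.92 in², y = 7.45 in, Ī = 0.1024 in⁴.
Hole (subtracted): ⌀0.3, A = 0.070686 in², y = 0.525 in, Ī = 0.00039761 in⁴.
Centroid: ȳ = ΣA·y / ΣA = 2.528 in.
Transfer each piece to the horizontal centroidal axis using Ī + A·d² with d = y − 2.528:
  bottom plate: d = -2.003 in → contributes +32.75 in⁴
  web plate: d = 1.522 in → contributes +22.329 in⁴
  top plate: d = 4.922 in → contributes +46.616 in⁴
  hole: d = -2.003 in → contributes −0.284 in⁴
Total I = 101.41 in⁴.

I_xx ≈ 101 in⁴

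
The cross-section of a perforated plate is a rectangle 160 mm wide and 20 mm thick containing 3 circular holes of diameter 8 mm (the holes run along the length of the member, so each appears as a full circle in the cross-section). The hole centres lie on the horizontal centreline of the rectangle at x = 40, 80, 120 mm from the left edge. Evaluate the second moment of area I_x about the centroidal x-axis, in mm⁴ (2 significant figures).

I_x ≈ 1.1 × 10⁵ mm⁴

Decompose the section into non-overlapping parts with the origin at the bottom-left of its bounding rectangle.
Plate: 160 × 20, A = 3 200 mm², y = 10 mm, Ī = 106 667 mm⁴.
Hole 1 (subtracted): ⌀8, A = 50.27 mm², y = 10 mm, Ī = 201.1 mm⁴.
Hole 2 (subtracted): ⌀8, A = 50.27 mm², y = 10 mm, Ī = 201.1 mm⁴.
Hole 3 (subtracted): ⌀8, A = 50.27 mm², y = 10 mm, Ī = 201.1 mm⁴.
By symmetry the centroid is at mid-height, ȳ = 10 mm.
All pieces are centred on the centroidal x-axis, so I = ΣĪ (holes subtracted) = 106 063 mm⁴.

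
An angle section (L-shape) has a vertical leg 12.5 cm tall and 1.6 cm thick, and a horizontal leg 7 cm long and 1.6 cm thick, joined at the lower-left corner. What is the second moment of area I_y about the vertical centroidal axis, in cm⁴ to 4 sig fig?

I_y ≈ 99.17 cm⁴

Treat the section as a set of non-overlapping primitives; coordinates are from the bounding-box lower-left.
Vertical leg: 1.6 × 12.5, A = 20 cm², x = 0.8 cm, Ī = 4.26667 cm⁴.
Horizontal leg (remainder): 5.4 × 1.6, A = 8.64 cm², x = 4.3 cm, Ī = 20.9952 cm⁴.
Centroid: x̄ = ΣA·x / ΣA = 1.85587 cm.
Transfer each piece to the vertical centroidal axis using Ī + A·d² with d = x − 1.85587:
  vertical leg: d = -1.05587 cm → contributes +26.5637 cm⁴
  horizontal leg (remainder): d = 2.44413 cm → contributes +72.6088 cm⁴
Total I = 99.1725 cm⁴.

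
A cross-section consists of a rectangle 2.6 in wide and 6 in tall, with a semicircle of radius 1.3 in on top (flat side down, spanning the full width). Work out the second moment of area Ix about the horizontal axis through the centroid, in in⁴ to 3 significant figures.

Ix ≈ 75.7 in⁴

Treat the section as a set of non-overlapping primitives; coordinates are from the bounding-box lower-left.
Rectangular body: 2.6 × 6, A = 15.6 in², y = 3 in, Ī = 46.8 in⁴.
Semicircular cap: semicircle r = 1.3, A = 2.6546 in², y = 6.5517 in, Ī = 0.31348 in⁴.
Centroid: ȳ = ΣA·y / ΣA = 3.5165 in.
Transfer each piece to the horizontal axis through the centroid using Ī + A·d² with d = y − 3.5165:
  rectangular body: d = -0.5165 in → contributes +50.962 in⁴
  semicircular cap: d = 3.0352 in → contributes +24.77 in⁴
Total I = 75.731 in⁴.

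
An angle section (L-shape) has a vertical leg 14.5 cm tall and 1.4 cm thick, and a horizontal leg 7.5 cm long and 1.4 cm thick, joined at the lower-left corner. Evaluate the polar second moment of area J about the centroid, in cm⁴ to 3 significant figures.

Decompose the section into non-overlapping parts with the origin at the bottom-left of its bounding rectangle.
Vertical leg: 1.4 × 14.5, A = 20.3 cm², y = 7.25 cm, Ī = 355.67 cm⁴.
Horizontal leg (remainder): 6.1 × 1.4, A = 8.54 cm², y = 0.7 cm, Ī = 1.3949 cm⁴.
Centroid: ȳ = ΣA·y / ΣA = 5.3104 cm.
Transfer each piece to the centroidal x-axis using Ī + A·d² with d = y − 5.3104:
  vertical leg: d = 1.9396 cm → contributes +432.04 cm⁴
  horizontal leg (remainder): d = -4.6104 cm → contributes +182.92 cm⁴
Total I = 614.96 cm⁴.
For the y-axis: x̄ = 1.8104 cm.
Repeating about the centroidal y-axis gives I_y = 114.33 cm⁴.
Polar second moment: J = I_x + I_y = 729.29 cm⁴.

J ≈ 729 cm⁴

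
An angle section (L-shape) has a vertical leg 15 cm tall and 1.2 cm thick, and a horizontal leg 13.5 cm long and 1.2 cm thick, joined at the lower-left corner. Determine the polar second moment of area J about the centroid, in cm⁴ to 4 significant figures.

Decompose the section into non-overlapping parts with the origin at the bottom-left of its bounding rectangle.
Vertical leg: 1.2 × 15, A = 18 cm², y = 7.5 cm, Ī = 337.5 cm⁴.
Horizontal leg (remainder): 12.3 × 1.2, A = 14.76 cm², y = 0.6 cm, Ī = 1.7712 cm⁴.
Centroid: ȳ = ΣA·y / ΣA = 4.39121 cm.
Transfer each piece to the centroidal x-axis using Ī + A·d² with d = y − 4.39121:
  vertical leg: d = 3.10879 cm → contributes +511.462 cm⁴
  horizontal leg (remainder): d = -3.79121 cm → contributes +213.921 cm⁴
Total I = 725.383 cm⁴.
For the y-axis: x̄ = 3.64121 cm.
Repeating about the centroidal y-axis gives I_y = 557.754 cm⁴.
Polar second moment: J = I_x + I_y = 1283.14 cm⁴.

J ≈ 1283 cm⁴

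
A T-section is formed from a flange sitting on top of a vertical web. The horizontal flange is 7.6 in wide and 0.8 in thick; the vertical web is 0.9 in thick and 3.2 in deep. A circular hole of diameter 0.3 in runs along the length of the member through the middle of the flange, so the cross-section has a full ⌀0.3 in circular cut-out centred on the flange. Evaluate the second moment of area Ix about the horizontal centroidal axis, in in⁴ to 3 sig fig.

Ix ≈ 10.6 in⁴

Break the section into simple shapes (no overlaps), measuring from the bottom-left corner of the bounding box.
Flange: 7.6 × 0.8, A = 6.08 in², y = 3.6 in, Ī = 0.32427 in⁴.
Web: 0.9 × 3.2, A = 2.88 in², y = 1.6 in, Ī = 2.4576 in⁴.
Hole (subtracted): ⌀0.3, A = 0.070686 in², y = 3.6 in, Ī = 0.00039761 in⁴.
Centroid: ȳ = ΣA·y / ΣA = 2.952 in.
Transfer each piece to the horizontal centroidal axis using Ī + A·d² with d = y − 2.952:
  flange: d = 0.64797 in → contributes +2.877 in⁴
  web: d = -1.352 in → contributes +7.7222 in⁴
  hole: d = 0.64797 in → contributes −0.030076 in⁴
Total I = 10.569 in⁴.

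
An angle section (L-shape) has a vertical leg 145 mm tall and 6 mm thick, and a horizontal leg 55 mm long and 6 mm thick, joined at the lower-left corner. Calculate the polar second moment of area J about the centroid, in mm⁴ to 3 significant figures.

J ≈ 2.81 × 10⁶ mm⁴

Break the section into simple shapes (no overlaps), measuring from the bottom-left corner of the bounding box.
Vertical leg: 6 × 145, A = 870 mm², y = 72.5 mm, Ī = 1 524 313 mm⁴.
Horizontal leg (remainder): 49 × 6, A = 294 mm², y = 3 mm, Ī = 882 mm⁴.
Centroid: ȳ = ΣA·y / ΣA = 54.946 mm.
Transfer each piece to the centroidal x-axis using Ī + A·d² with d = y − 54.946:
  vertical leg: d = 17.554 mm → contributes +1 792 401 mm⁴
  horizontal leg (remainder): d = -51.946 mm → contributes +794 204 mm⁴
Total I = 2 586 605 mm⁴.
For the y-axis: x̄ = 9.9459 mm.
Repeating about the centroidal y-axis gives I_y = 227 615 mm⁴.
Polar second moment: J = I_x + I_y = 2 814 219 mm⁴.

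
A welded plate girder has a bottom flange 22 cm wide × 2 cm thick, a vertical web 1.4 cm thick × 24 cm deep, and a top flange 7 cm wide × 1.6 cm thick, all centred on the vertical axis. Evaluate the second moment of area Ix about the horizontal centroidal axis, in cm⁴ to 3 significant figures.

Ix ≈ 8830 cm⁴

Treat the section as a set of non-overlapping primitives; coordinates are from the bounding-box lower-left.
Bottom plate: 22 × 2, A = 44 cm², y = 1 cm, Ī = 14.667 cm⁴.
Web plate: 1.4 × 24, A = 33.6 cm², y = 14 cm, Ī = 1612.8 cm⁴.
Top plate: 7 × 1.6, A = 11.2 cm², y = 26.8 cm, Ī = 2.3893 cm⁴.
Centroid: ȳ = ΣA·y / ΣA = 9.173 cm.
Transfer each piece to the horizontal centroidal axis using Ī + A·d² with d = y − 9.173:
  bottom plate: d = -8.173 cm → contributes +2953.8 cm⁴
  web plate: d = 4.827 cm → contributes +2395.7 cm⁴
  top plate: d = 17.627 cm → contributes +3482.4 cm⁴
Total I = 8831.8 cm⁴.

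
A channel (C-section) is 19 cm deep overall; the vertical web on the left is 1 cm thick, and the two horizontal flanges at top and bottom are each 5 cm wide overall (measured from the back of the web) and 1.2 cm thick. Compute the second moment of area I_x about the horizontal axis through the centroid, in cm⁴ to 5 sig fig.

I_x ≈ 1333.2 cm⁴

Treat the section as a set of non-overlapping primitives; coordinates are from the bounding-box lower-left.
Web: 1 × 19, A = 19 cm², y = 9.5 cm, Ī = 571.5833 cm⁴.
Top flange (beyond web): 4 × 1.2, A = 4.8 cm², y = 18.4 cm, Ī = 0.576 cm⁴.
Bottom flange (beyond web): 4 × 1.2, A = 4.8 cm², y = 0.6 cm, Ī = 0.576 cm⁴.
By symmetry the centroid is at mid-height, ȳ = 9.5 cm.
Transfer each piece to the horizontal axis through the centroid using Ī + A·d² with d = y − 9.5:
  web: d = 0 cm → contributes +571.5833 cm⁴
  top flange (beyond web): d = 8.9 cm → contributes +380.784 cm⁴
  bottom flange (beyond web): d = -8.9 cm → contributes +380.784 cm⁴
Total I = 1333.151 cm⁴.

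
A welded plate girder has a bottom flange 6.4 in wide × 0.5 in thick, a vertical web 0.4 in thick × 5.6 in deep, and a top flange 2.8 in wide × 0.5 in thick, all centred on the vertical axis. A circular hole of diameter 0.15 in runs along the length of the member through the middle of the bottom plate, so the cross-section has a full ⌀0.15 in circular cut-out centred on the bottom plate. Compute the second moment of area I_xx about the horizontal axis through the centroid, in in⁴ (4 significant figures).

I_xx ≈ 44.25 in⁴

Decompose the section into non-overlapping parts with the origin at the bottom-left of its bounding rectangle.
Bottom plate: 6.4 × 0.5, A = 3.2 in², y = 0.25 in, Ī = 0.0666667 in⁴.
Web plate: 0.4 × 5.6, A = 2.24 in², y = 3.3 in, Ī = 5.85387 in⁴.
Top plate: 2.8 × 0.5, A = 1.4 in², y = 6.35 in, Ī = 0.0291667 in⁴.
Hole (subtracted): ⌀0.15, A = 0.0176715 in², y = 0.25 in, Ī = 0.0000248505 in⁴.
Centroid: ȳ = ΣA·y / ΣA = 2.50319 in.
Transfer each piece to the horizontal axis through the centroid using Ī + A·d² with d = y − 2.50319:
  bottom plate: d = -2.25319 in → contributes +16.3126 in⁴
  web plate: d = 0.79681 in → contributes +7.27606 in⁴
  top plate: d = 3.84681 in → contributes +20.7463 in⁴
  hole: d = -2.25319 in → contributes −0.0897404 in⁴
Total I = 44.2452 in⁴.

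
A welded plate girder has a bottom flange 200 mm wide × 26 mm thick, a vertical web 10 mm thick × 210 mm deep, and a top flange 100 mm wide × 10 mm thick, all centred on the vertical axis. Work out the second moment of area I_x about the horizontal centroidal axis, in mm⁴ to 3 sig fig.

I_x ≈ 6.20 × 10⁷ mm⁴

Treat the section as a set of non-overlapping primitives; coordinates are from the bounding-box lower-left.
Bottom plate: 200 × 26, A = 5 200 mm², y = 13 mm, Ī = 292 933 mm⁴.
Web plate: 10 × 210, A = 2 100 mm², y = 131 mm, Ī = 7 717 500 mm⁴.
Top plate: 100 × 10, A = 1 000 mm², y = 241 mm, Ī = 8333.3 mm⁴.
Centroid: ȳ = ΣA·y / ΣA = 70.325 mm.
Transfer each piece to the horizontal centroidal axis using Ī + A·d² with d = y − 70.325:
  bottom plate: d = -57.325 mm → contributes +17 381 122 mm⁴
  web plate: d = 60.675 mm → contributes +15 448 480 mm⁴
  top plate: d = 170.67 mm → contributes +29 138 186 mm⁴
Total I = 61 967 788 mm⁴.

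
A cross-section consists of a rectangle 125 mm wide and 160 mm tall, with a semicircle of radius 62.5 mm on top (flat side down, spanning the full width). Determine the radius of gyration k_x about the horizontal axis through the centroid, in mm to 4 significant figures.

Break the section into simple shapes (no overlaps), measuring from the bottom-left corner of the bounding box.
Rectangular body: 125 × 160, A = 20 000 mm², y = 80 mm, Ī = 42 666 667 mm⁴.
Semicircular cap: semicircle r = 62.5, A = 6135.92 mm², y = 186.526 mm, Ī = 1 674 758 mm⁴.
Centroid: ȳ = ΣA·y / ΣA = 105.009 mm.
Transfer each piece to the horizontal axis through the centroid using Ī + A·d² with d = y − 105.009:
  rectangular body: d = -25.009 mm → contributes +55 175 705 mm⁴
  semicircular cap: d = 81.5168 mm → contributes +42 447 885 mm⁴
Total I = 97 623 590 mm⁴.
Radius of gyration: k = √(I/A) = √(97 623 590 / 26135.9) = 61.1165 mm.

k_x ≈ 61.12 mm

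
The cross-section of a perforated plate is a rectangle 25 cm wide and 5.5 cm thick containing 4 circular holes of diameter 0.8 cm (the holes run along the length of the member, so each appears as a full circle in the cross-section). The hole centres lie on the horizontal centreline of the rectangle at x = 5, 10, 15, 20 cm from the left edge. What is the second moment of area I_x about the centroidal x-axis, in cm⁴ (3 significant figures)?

Break the section into simple shapes (no overlaps), measuring from the bottom-left corner of the bounding box.
Plate: 25 × 5.5, A = 137.5 cm², y = 2.75 cm, Ī = 346.61 cm⁴.
Hole 1 (subtracted): ⌀0.8, A = 0.50265 cm², y = 2.75 cm, Ī = 0.020106 cm⁴.
Hole 2 (subtracted): ⌀0.8, A = 0.50265 cm², y = 2.75 cm, Ī = 0.020106 cm⁴.
Hole 3 (subtracted): ⌀0.8, A = 0.50265 cm², y = 2.75 cm, Ī = 0.020106 cm⁴.
Hole 4 (subtracted): ⌀0.8, A = 0.50265 cm², y = 2.75 cm, Ī = 0.020106 cm⁴.
By symmetry the centroid is at mid-height, ȳ = 2.75 cm.
All pieces are centred on the centroidal x-axis, so I = ΣĪ (holes subtracted) = 346.53 cm⁴.

I_x ≈ 347 cm⁴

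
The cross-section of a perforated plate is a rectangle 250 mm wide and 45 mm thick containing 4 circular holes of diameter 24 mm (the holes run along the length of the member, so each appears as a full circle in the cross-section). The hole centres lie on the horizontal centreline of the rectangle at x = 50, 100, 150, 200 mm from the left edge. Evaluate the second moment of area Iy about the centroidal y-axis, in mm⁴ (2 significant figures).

Iy ≈ 5.3 × 10⁷ mm⁴

Treat the section as a set of non-overlapping primitives; coordinates are from the bounding-box lower-left.
Plate: 250 × 45, A = 11 250 mm², x = 125 mm, Ī = 58 593 750 mm⁴.
Hole 1 (subtracted): ⌀24, A = 452.4 mm², x = 50 mm, Ī = 16 286 mm⁴.
Hole 2 (subtracted): ⌀24, A = 452.4 mm², x = 100 mm, Ī = 16 286 mm⁴.
Hole 3 (subtracted): ⌀24, A = 452.4 mm², x = 150 mm, Ī = 16 286 mm⁴.
Hole 4 (subtracted): ⌀24, A = 452.4 mm², x = 200 mm, Ī = 16 286 mm⁴.
By symmetry the centroid is at mid-width, x̄ = 125 mm.
Transfer each piece to the centroidal y-axis using Ī + A·d² with d = x − 125:
  plate: d = 0 mm → contributes +58 593 750 mm⁴
  hole 1: d = -75 mm → contributes −2 560 976 mm⁴
  hole 2: d = -25 mm → contributes −299 029 mm⁴
  hole 3: d = 25 mm → contributes −299 029 mm⁴
  hole 4: d = 75 mm → contributes −2 560 976 mm⁴
Total I = 52 873 739 mm⁴.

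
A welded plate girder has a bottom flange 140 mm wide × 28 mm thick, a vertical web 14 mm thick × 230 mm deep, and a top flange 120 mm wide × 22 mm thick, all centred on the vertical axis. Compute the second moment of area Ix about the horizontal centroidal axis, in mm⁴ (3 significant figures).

Ix ≈ 1.19 × 10⁸ mm⁴

Decompose the section into non-overlapping parts with the origin at the bottom-left of its bounding rectangle.
Bottom plate: 140 × 28, A = 3 920 mm², y = 14 mm, Ī = 256 107 mm⁴.
Web plate: 14 × 230, A = 3 220 mm², y = 143 mm, Ī = 14 194 833 mm⁴.
Top plate: 120 × 22, A = 2 640 mm², y = 269 mm, Ī = 106 480 mm⁴.
Centroid: ȳ = ΣA·y / ΣA = 125.31 mm.
Transfer each piece to the horizontal centroidal axis using Ī + A·d² with d = y − 125.31:
  bottom plate: d = -111.31 mm → contributes +48 821 740 mm⁴
  web plate: d = 17.693 mm → contributes +15 202 858 mm⁴
  top plate: d = 143.69 mm → contributes +54 616 541 mm⁴
Total I = 118 641 140 mm⁴.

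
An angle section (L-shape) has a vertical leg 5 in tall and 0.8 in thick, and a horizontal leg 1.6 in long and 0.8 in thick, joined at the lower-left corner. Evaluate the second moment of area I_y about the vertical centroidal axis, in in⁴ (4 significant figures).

Split into non-overlapping primitives; take the origin at the lower-left of the bounding box.
Vertical leg: 0.8 × 5, A = 4 in², x = 0.4 in, Ī = 0.213333 in⁴.
Horizontal leg (remainder): 0.8 × 0.8, A = 0.64 in², x = 1.2 in, Ī = 0.0341333 in⁴.
Centroid: x̄ = ΣA·x / ΣA = 0.510345 in.
Transfer each piece to the vertical centroidal axis using Ī + A·d² with d = x − 0.510345:
  vertical leg: d = -0.110345 in → contributes +0.262037 in⁴
  horizontal leg (remainder): d = 0.689655 in → contributes +0.338533 in⁴
Total I = 0.60057 in⁴.

I_y ≈ 0.6006 in⁴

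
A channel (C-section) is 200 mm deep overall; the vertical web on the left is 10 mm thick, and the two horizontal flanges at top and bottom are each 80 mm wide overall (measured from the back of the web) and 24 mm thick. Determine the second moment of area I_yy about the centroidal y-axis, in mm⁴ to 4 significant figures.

I_yy ≈ 3.395 × 10⁶ mm⁴

Decompose the section into non-overlapping parts with the origin at the bottom-left of its bounding rectangle.
Web: 10 × 200, A = 2 000 mm², x = 5 mm, Ī = 16666.7 mm⁴.
Top flange (beyond web): 70 × 24, A = 1 680 mm², x = 45 mm, Ī = 686 000 mm⁴.
Bottom flange (beyond web): 70 × 24, A = 1 680 mm², x = 45 mm, Ī = 686 000 mm⁴.
Centroid: x̄ = ΣA·x / ΣA = 30.0746 mm.
Transfer each piece to the centroidal y-axis using Ī + A·d² with d = x − 30.0746:
  web: d = -25.0746 mm → contributes +1 274 140 mm⁴
  top flange (beyond web): d = 14.9254 mm → contributes +1 060 248 mm⁴
  bottom flange (beyond web): d = 14.9254 mm → contributes +1 060 248 mm⁴
Total I = 3 394 637 mm⁴.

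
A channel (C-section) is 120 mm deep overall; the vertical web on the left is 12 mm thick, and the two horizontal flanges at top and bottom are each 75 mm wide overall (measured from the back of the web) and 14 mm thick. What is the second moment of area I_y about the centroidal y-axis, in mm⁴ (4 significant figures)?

I_y ≈ 1.716 × 10⁶ mm⁴

Break the section into simple shapes (no overlaps), measuring from the bottom-left corner of the bounding box.
Web: 12 × 120, A = 1 440 mm², x = 6 mm, Ī = 17 280 mm⁴.
Top flange (beyond web): 63 × 14, A = 882 mm², x = 43.5 mm, Ī = 291 722 mm⁴.
Bottom flange (beyond web): 63 × 14, A = 882 mm², x = 43.5 mm, Ī = 291 722 mm⁴.
Centroid: x̄ = ΣA·x / ΣA = 26.6461 mm.
Transfer each piece to the centroidal y-axis using Ī + A·d² with d = x − 26.6461:
  web: d = -20.6461 mm → contributes +631 095 mm⁴
  top flange (beyond web): d = 16.8539 mm → contributes +542 258 mm⁴
  bottom flange (beyond web): d = 16.8539 mm → contributes +542 258 mm⁴
Total I = 1 715 611 mm⁴.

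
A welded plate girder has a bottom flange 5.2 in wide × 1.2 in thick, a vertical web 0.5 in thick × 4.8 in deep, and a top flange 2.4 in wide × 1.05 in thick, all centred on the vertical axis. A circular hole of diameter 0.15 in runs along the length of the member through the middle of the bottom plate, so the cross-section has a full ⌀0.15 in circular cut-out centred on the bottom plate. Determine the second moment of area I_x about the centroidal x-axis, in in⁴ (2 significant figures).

I_x ≈ 72 in⁴

Decompose the section into non-overlapping parts with the origin at the bottom-left of its bounding rectangle.
Bottom plate: 5.2 × 1.2, A = 6.24 in², y = 0.6 in, Ī = 0.7488 in⁴.
Web plate: 0.5 × 4.8, A = 2.4 in², y = 3.6 in, Ī = 4.608 in⁴.
Top plate: 2.4 × 1.05, A = 2.52 in², y = 6.525 in, Ī = 0.2315 in⁴.
Hole (subtracted): ⌀0.15, A = 0.01767 in², y = 0.6 in, Ī = 0.00002485 in⁴.
Centroid: ȳ = ΣA·y / ΣA = 2.586 in.
Transfer each piece to the centroidal x-axis using Ī + A·d² with d = y − 2.586:
  bottom plate: d = -1.986 in → contributes +25.37 in⁴
  web plate: d = 1.014 in → contributes +7.075 in⁴
  top plate: d = 3.939 in → contributes +39.33 in⁴
  hole: d = -1.986 in → contributes −0.06974 in⁴
Total I = 71.7 in⁴.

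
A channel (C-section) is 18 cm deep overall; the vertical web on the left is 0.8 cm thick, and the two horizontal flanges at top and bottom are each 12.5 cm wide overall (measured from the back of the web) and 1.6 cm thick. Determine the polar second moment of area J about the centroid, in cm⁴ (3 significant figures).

Break the section into simple shapes (no overlaps), measuring from the bottom-left corner of the bounding box.
Web: 0.8 × 18, A = 14.4 cm², y = 9 cm, Ī = 388.8 cm⁴.
Top flange (beyond web): 11.7 × 1.6, A = 18.72 cm², y = 17.2 cm, Ī = 3.9936 cm⁴.
Bottom flange (beyond web): 11.7 × 1.6, A = 18.72 cm², y = 0.8 cm, Ī = 3.9936 cm⁴.
By symmetry the centroid is at mid-height, ȳ = 9 cm.
Transfer each piece to the centroidal x-axis using Ī + A·d² with d = y − 9:
  web: d = 0 cm → contributes +388.8 cm⁴
  top flange (beyond web): d = 8.2 cm → contributes +1262.7 cm⁴
  bottom flange (beyond web): d = -8.2 cm → contributes +1262.7 cm⁴
Total I = 2914.3 cm⁴.
For the y-axis: x̄ = 4.9139 cm.
Repeating about the centroidal y-axis gives I_y = 834.11 cm⁴.
Polar second moment: J = I_x + I_y = 3748.4 cm⁴.

J ≈ 3750 cm⁴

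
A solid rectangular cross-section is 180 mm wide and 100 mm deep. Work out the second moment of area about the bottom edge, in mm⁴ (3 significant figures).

I_base ≈ 6.00 × 10⁷ mm⁴

The section: 180 × 100, A = 18 000 mm², y = 50 mm, Ī = 15 000 000 mm⁴.
Transfer it to the base of the section using Ī + A·d² with d = y − 0:
  the section: d = 50 mm → contributes +60 000 000 mm⁴
Total I = 60 000 000 mm⁴.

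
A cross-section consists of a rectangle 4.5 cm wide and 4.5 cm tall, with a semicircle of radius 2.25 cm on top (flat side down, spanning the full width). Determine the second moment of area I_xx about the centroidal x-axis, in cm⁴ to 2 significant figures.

I_xx ≈ 96 cm⁴

Break the section into simple shapes (no overlaps), measuring from the bottom-left corner of the bounding box.
Rectangular body: 4.5 × 4.5, A = 20.25 cm², y = 2.25 cm, Ī = 34.17 cm⁴.
Semicircular cap: semicircle r = 2.25, A = 7.952 cm², y = 5.455 cm, Ī = 2.813 cm⁴.
Centroid: ȳ = ΣA·y / ΣA = 3.154 cm.
Transfer each piece to the centroidal x-axis using Ī + A·d² with d = y − 3.154:
  rectangular body: d = -0.9037 cm → contributes +50.71 cm⁴
  semicircular cap: d = 2.301 cm → contributes +44.93 cm⁴
Total I = 95.63 cm⁴.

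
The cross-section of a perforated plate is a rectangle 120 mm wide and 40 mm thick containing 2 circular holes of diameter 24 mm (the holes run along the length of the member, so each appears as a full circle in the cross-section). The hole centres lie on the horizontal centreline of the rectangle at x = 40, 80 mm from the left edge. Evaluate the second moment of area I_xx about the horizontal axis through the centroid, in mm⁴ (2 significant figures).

I_xx ≈ 6.1 × 10⁵ mm⁴

Treat the section as a set of non-overlapping primitives; coordinates are from the bounding-box lower-left.
Plate: 120 × 40, A = 4 800 mm², y = 20 mm, Ī = 640 000 mm⁴.
Hole 1 (subtracted): ⌀24, A = 452.4 mm², y = 20 mm, Ī = 16 286 mm⁴.
Hole 2 (subtracted): ⌀24, A = 452.4 mm², y = 20 mm, Ī = 16 286 mm⁴.
By symmetry the centroid is at mid-height, ȳ = 20 mm.
All pieces are centred on the horizontal axis through the centroid, so I = ΣĪ (holes subtracted) = 607 428 mm⁴.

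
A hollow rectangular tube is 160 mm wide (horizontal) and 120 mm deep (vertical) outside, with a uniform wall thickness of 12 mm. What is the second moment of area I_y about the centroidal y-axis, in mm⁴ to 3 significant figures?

I_y ≈ 2.08 × 10⁷ mm⁴

Break the section into simple shapes (no overlaps), measuring from the bottom-left corner of the bounding box.
Outer rectangle: 160 × 120, A = 19 200 mm², x = 80 mm, Ī = 40 960 000 mm⁴.
Inner void (subtracted): 136 × 96, A = 13 056 mm², x = 80 mm, Ī = 20 123 648 mm⁴.
By symmetry the centroid is at mid-width, x̄ = 80 mm.
All pieces are centred on the centroidal y-axis, so I = ΣĪ (holes subtracted) = 20 836 352 mm⁴.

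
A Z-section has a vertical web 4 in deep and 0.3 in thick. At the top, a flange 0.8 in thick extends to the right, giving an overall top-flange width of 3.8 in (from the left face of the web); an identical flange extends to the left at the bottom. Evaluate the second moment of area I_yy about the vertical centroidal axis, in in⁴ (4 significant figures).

I_yy ≈ 25.94 in⁴

Decompose the section into non-overlapping parts with the origin at the bottom-left of its bounding rectangle.
Web: 0.3 × 4, A = 1.2 in², x = 3.65 in, Ī = 0.009 in⁴.
Top flange (beyond web): 3.5 × 0.8, A = 2.8 in², x = 5.55 in, Ī = 2.85833 in⁴.
Bottom flange (beyond web): 3.5 × 0.8, A = 2.8 in², x = 1.75 in, Ī = 2.85833 in⁴.
Centroid: x̄ = ΣA·x / ΣA = 3.65 in.
Transfer each piece to the vertical centroidal axis using Ī + A·d² with d = x − 3.65:
  web: d = 0 in → contributes +0.009 in⁴
  top flange (beyond web): d = 1.9 in → contributes +12.9663 in⁴
  bottom flange (beyond web): d = -1.9 in → contributes +12.9663 in⁴
Total I = 25.9417 in⁴.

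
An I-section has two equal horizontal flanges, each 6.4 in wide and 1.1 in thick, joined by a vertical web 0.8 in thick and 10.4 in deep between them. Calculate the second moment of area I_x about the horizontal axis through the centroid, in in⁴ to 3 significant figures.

Split into non-overlapping primitives; take the origin at the lower-left of the bounding box.
Bottom flange: 6.4 × 1.1, A = 7.04 in², y = 0.55 in, Ī = 0.70987 in⁴.
Web: 0.8 × 10.4, A = 8.32 in², y = 6.3 in, Ī = 74.991 in⁴.
Top flange: 6.4 × 1.1, A = 7.04 in², y = 12.05 in, Ī = 0.70987 in⁴.
By symmetry the centroid is at mid-height, ȳ = 6.3 in.
Transfer each piece to the horizontal axis through the centroid using Ī + A·d² with d = y − 6.3:
  bottom flange: d = -5.75 in → contributes +233.47 in⁴
  web: d = 0 in → contributes +74.991 in⁴
  top flange: d = 5.75 in → contributes +233.47 in⁴
Total I = 541.93 in⁴.

I_x ≈ 542 in⁴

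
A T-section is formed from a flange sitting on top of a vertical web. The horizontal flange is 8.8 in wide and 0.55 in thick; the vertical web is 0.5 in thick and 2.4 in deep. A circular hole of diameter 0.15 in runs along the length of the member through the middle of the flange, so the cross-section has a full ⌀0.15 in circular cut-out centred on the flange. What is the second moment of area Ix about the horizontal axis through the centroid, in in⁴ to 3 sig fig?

Ix ≈ 2.79 in⁴

Break the section into simple shapes (no overlaps), measuring from the bottom-left corner of the bounding box.
Flange: 8.8 × 0.55, A = 4.84 in², y = 2.675 in, Ī = 0.12201 in⁴.
Web: 0.5 × 2.4, A = 1.2 in², y = 1.2 in, Ī = 0.576 in⁴.
Hole (subtracted): ⌀0.15, A = 0.017671 in², y = 2.675 in, Ī = 0.00002485 in⁴.
Centroid: ȳ = ΣA·y / ΣA = 2.3811 in.
Transfer each piece to the horizontal axis through the centroid using Ī + A·d² with d = y − 2.3811:
  flange: d = 0.29391 in → contributes +0.54009 in⁴
  web: d = -1.1811 in → contributes +2.25 in⁴
  hole: d = 0.29391 in → contributes −0.0015513 in⁴
Total I = 2.7885 in⁴.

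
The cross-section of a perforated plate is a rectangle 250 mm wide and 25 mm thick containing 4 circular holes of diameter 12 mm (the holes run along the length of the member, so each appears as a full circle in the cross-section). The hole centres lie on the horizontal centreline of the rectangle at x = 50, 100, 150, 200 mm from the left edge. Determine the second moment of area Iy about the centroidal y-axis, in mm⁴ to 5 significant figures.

Treat the section as a set of non-overlapping primitives; coordinates are from the bounding-box lower-left.
Plate: 250 × 25, A = 6 250 mm², x = 125 mm, Ī = 32 552 083 mm⁴.
Hole 1 (subtracted): ⌀12, A = 113.0973 mm², x = 50 mm, Ī = 1017.876 mm⁴.
Hole 2 (subtracted): ⌀12, A = 113.0973 mm², x = 100 mm, Ī = 1017.876 mm⁴.
Hole 3 (subtracted): ⌀12, A = 113.0973 mm², x = 150 mm, Ī = 1017.876 mm⁴.
Hole 4 (subtracted): ⌀12, A = 113.0973 mm², x = 200 mm, Ī = 1017.876 mm⁴.
By symmetry the centroid is at mid-width, x̄ = 125 mm.
Transfer each piece to the centroidal y-axis using Ī + A·d² with d = x − 125:
  plate: d = 0 mm → contributes +32 552 083 mm⁴
  hole 1: d = -75 mm → contributes −637190.4 mm⁴
  hole 2: d = -25 mm → contributes −71703.71 mm⁴
  hole 3: d = 25 mm → contributes −71703.71 mm⁴
  hole 4: d = 75 mm → contributes −637190.4 mm⁴
Total I = 31 134 295 mm⁴.

Iy ≈ 3.1134 × 10⁷ mm⁴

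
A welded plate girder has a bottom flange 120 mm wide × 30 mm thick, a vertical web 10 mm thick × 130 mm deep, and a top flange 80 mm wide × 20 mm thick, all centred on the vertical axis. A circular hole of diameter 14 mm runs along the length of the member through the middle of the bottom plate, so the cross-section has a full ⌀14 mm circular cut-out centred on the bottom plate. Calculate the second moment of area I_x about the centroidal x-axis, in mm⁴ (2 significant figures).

Treat the section as a set of non-overlapping primitives; coordinates are from the bounding-box lower-left.
Bottom plate: 120 × 30, A = 3 600 mm², y = 15 mm, Ī = 270 000 mm⁴.
Web plate: 10 × 130, A = 1 300 mm², y = 95 mm, Ī = 1 830 833 mm⁴.
Top plate: 80 × 20, A = 1 600 mm², y = 170 mm, Ī = 53 333 mm⁴.
Hole (subtracted): ⌀14, A = 153.9 mm², y = 15 mm, Ī = 1 886 mm⁴.
Centroid: ȳ = ΣA·y / ΣA = 70.47 mm.
Transfer each piece to the centroidal x-axis using Ī + A·d² with d = y − 70.47:
  bottom plate: d = -55.47 mm → contributes +11 345 905 mm⁴
  web plate: d = 24.53 mm → contributes +2 613 232 mm⁴
  top plate: d = 99.53 mm → contributes +15 904 093 mm⁴
  hole: d = -55.47 mm → contributes −475 498 mm⁴
Total I = 29 387 732 mm⁴.

I_x ≈ 2.9 × 10⁷ mm⁴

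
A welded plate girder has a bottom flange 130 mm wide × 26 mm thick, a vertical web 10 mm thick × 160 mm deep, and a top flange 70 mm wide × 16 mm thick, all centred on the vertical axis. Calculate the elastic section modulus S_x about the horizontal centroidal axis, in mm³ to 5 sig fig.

Split into non-overlapping primitives; take the origin at the lower-left of the bounding box.
Bottom plate: 130 × 26, A = 3 380 mm², y = 13 mm, Ī = 190406.7 mm⁴.
Web plate: 10 × 160, A = 1 600 mm², y = 106 mm, Ī = 3 413 333 mm⁴.
Top plate: 70 × 16, A = 1 120 mm², y = 194 mm, Ī = 23893.33 mm⁴.
Centroid: ȳ = ΣA·y / ΣA = 70.62623 mm.
Transfer each piece to the horizontal centroidal axis using Ī + A·d² with d = y − 70.62623:
  bottom plate: d = -57.62623 mm → contributes +11 414 651 mm⁴
  web plate: d = 35.37377 mm → contributes +5 415 419 mm⁴
  top plate: d = 123.3738 mm → contributes +17 071 511 mm⁴
Total I = 33 901 581 mm⁴.
Extreme fibre distance c = 131.3738 mm; S = I/c = 258054.4 mm³.

S_x ≈ 2.5805 × 10⁵ mm³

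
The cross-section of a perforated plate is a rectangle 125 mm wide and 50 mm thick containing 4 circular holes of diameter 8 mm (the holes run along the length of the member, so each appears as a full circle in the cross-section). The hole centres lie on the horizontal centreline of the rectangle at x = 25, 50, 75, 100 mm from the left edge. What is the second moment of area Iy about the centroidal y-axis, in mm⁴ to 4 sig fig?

Break the section into simple shapes (no overlaps), measuring from the bottom-left corner of the bounding box.
Plate: 125 × 50, A = 6 250 mm², x = 62.5 mm, Ī = 8 138 021 mm⁴.
Hole 1 (subtracted): ⌀8, A = 50.2655 mm², x = 25 mm, Ī = 201.062 mm⁴.
Hole 2 (subtracted): ⌀8, A = 50.2655 mm², x = 50 mm, Ī = 201.062 mm⁴.
Hole 3 (subtracted): ⌀8, A = 50.2655 mm², x = 75 mm, Ī = 201.062 mm⁴.
Hole 4 (subtracted): ⌀8, A = 50.2655 mm², x = 100 mm, Ī = 201.062 mm⁴.
By symmetry the centroid is at mid-width, x̄ = 62.5 mm.
Transfer each piece to the centroidal y-axis using Ī + A·d² with d = x − 62.5:
  plate: d = 0 mm → contributes +8 138 021 mm⁴
  hole 1: d = -37.5 mm → contributes −70886.9 mm⁴
  hole 2: d = -12.5 mm → contributes −8055.04 mm⁴
  hole 3: d = 12.5 mm → contributes −8055.04 mm⁴
  hole 4: d = 37.5 mm → contributes −70886.9 mm⁴
Total I = 7 980 137 mm⁴.

Iy ≈ 7.980 × 10⁶ mm⁴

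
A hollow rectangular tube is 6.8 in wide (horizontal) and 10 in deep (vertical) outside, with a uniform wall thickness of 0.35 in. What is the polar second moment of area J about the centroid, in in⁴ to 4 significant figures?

J ≈ 243.9 in⁴

Split into non-overlapping primitives; take the origin at the lower-left of the bounding box.
Outer rectangle: 6.8 × 10, A = 68 in², y = 5 in, Ī = 566.667 in⁴.
Inner void (subtracted): 6.1 × 9.3, A = 56.73 in², y = 5 in, Ī = 408.881 in⁴.
By symmetry the centroid is at mid-height, ȳ = 5 in.
All pieces are centred on the centroidal x-axis, so I = ΣĪ (holes subtracted) = 157.785 in⁴.
Repeating about the centroidal y-axis gives I_y = 86.1164 in⁴.
Polar second moment: J = I_x + I_y = 243.902 in⁴.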